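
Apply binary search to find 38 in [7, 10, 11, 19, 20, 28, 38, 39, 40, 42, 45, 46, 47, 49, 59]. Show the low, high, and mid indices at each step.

Binary search for 38 in [7, 10, 11, 19, 20, 28, 38, 39, 40, 42, 45, 46, 47, 49, 59]:

lo=0, hi=14, mid=7, arr[mid]=39 -> 39 > 38, search left half
lo=0, hi=6, mid=3, arr[mid]=19 -> 19 < 38, search right half
lo=4, hi=6, mid=5, arr[mid]=28 -> 28 < 38, search right half
lo=6, hi=6, mid=6, arr[mid]=38 -> Found target at index 6!

Binary search finds 38 at index 6 after 4 comparisons. The search repeatedly halves the search space by comparing with the middle element.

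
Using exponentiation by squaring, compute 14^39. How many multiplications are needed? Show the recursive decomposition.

Computing 14^39 by squaring (build up from 14^1; each line after the first costs one multiplication):

14^1 = 14
14^2 = (14^1)^2 = 14^2 = 196
14^4 = (14^2)^2 = 196^2 = 38416
14^8 = (14^4)^2 = 38416^2 = 1475789056
14^9 = 14 * 14^8 = 14 * 1475789056 = 20661046784
14^18 = (14^9)^2 = 20661046784^2 = 426878854210636742656
14^19 = 14 * 14^18 = 14 * 426878854210636742656 = 5976303958948914397184
14^38 = (14^19)^2 = 5976303958948914397184^2 = 35716209009748467500288285041727074107129856
14^39 = 14 * 14^38 = 14 * 35716209009748467500288285041727074107129856 = 500026926136478545004035990584179037499817984

Result: 500026926136478545004035990584179037499817984
Multiplications needed: 8 (8 lines after 14^1)

14^39 = 500026926136478545004035990584179037499817984. Using exponentiation by squaring, this requires 8 multiplications. The key idea: if the exponent is even, square the half-power; if odd, multiply by the base once.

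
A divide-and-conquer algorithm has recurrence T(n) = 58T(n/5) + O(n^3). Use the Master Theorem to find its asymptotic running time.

Master Theorem for T(n) = 58T(n/5) + O(n^3):

a = 58, b = 5, c = 3
log_b(a) = log_5(58) = 2.5229

Case 3: c = 3 > log_5(58) = 2.5229
T(n) = O(n^3) = O(n^3)

For T(n) = 58T(n/5) + O(n^3): log_5(58) = 2.5229. This is Case 3 of the Master Theorem (c > log_b(a), work dominated by root), giving O(n^3).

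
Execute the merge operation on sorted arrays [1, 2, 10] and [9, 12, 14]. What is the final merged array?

Merging process:

Compare 1 vs 9: take 1 from left. Merged: [1]
Compare 2 vs 9: take 2 from left. Merged: [1, 2]
Compare 10 vs 9: take 9 from right. Merged: [1, 2, 9]
Compare 10 vs 12: take 10 from left. Merged: [1, 2, 9, 10]
Append remaining from right: [12, 14]. Merged: [1, 2, 9, 10, 12, 14]

Final merged array: [1, 2, 9, 10, 12, 14]
Total comparisons: 4

The merged array is [1, 2, 9, 10, 12, 14], requiring 4 comparisons. The merge step runs in O(n) time where n is the total number of elements.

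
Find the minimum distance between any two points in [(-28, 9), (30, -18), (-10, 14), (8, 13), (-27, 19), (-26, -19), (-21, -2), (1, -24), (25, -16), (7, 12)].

Computing all pairwise distances among 10 points:

d((-28, 9), (30, -18)) = 63.9766
d((-28, 9), (-10, 14)) = 18.6815
d((-28, 9), (8, 13)) = 36.2215
d((-28, 9), (-27, 19)) = 10.0499
d((-28, 9), (-26, -19)) = 28.0713
d((-28, 9), (-21, -2)) = 13.0384
d((-28, 9), (1, -24)) = 43.9318
d((-28, 9), (25, -16)) = 58.6003
d((-28, 9), (7, 12)) = 35.1283
d((30, -18), (-10, 14)) = 51.225
d((30, -18), (8, 13)) = 38.0132
d((30, -18), (-27, 19)) = 67.9559
d((30, -18), (-26, -19)) = 56.0089
d((30, -18), (-21, -2)) = 53.4509
d((30, -18), (1, -24)) = 29.6142
d((30, -18), (25, -16)) = 5.3852
d((30, -18), (7, 12)) = 37.8021
d((-10, 14), (8, 13)) = 18.0278
d((-10, 14), (-27, 19)) = 17.72
d((-10, 14), (-26, -19)) = 36.6742
d((-10, 14), (-21, -2)) = 19.4165
d((-10, 14), (1, -24)) = 39.5601
d((-10, 14), (25, -16)) = 46.0977
d((-10, 14), (7, 12)) = 17.1172
d((8, 13), (-27, 19)) = 35.5106
d((8, 13), (-26, -19)) = 46.6905
d((8, 13), (-21, -2)) = 32.6497
d((8, 13), (1, -24)) = 37.6563
d((8, 13), (25, -16)) = 33.6155
d((8, 13), (7, 12)) = 1.4142 <-- minimum
d((-27, 19), (-26, -19)) = 38.0132
d((-27, 19), (-21, -2)) = 21.8403
d((-27, 19), (1, -24)) = 51.3128
d((-27, 19), (25, -16)) = 62.6817
d((-27, 19), (7, 12)) = 34.7131
d((-26, -19), (-21, -2)) = 17.72
d((-26, -19), (1, -24)) = 27.4591
d((-26, -19), (25, -16)) = 51.0882
d((-26, -19), (7, 12)) = 45.2769
d((-21, -2), (1, -24)) = 31.1127
d((-21, -2), (25, -16)) = 48.0833
d((-21, -2), (7, 12)) = 31.305
d((1, -24), (25, -16)) = 25.2982
d((1, -24), (7, 12)) = 36.4966
d((25, -16), (7, 12)) = 33.2866

Closest pair: (8, 13) and (7, 12) with distance 1.4142

The closest pair is (8, 13) and (7, 12) with Euclidean distance 1.4142. For 10 points, brute-force pairwise comparison is shown above. For large n, the divide-and-conquer algorithm (sort by x, recurse on halves, check the dividing strip) achieves O(n log n).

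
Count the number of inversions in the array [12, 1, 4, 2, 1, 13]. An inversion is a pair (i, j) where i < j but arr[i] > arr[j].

Finding inversions in [12, 1, 4, 2, 1, 13]:

(0, 1): arr[0]=12 > arr[1]=1
(0, 2): arr[0]=12 > arr[2]=4
(0, 3): arr[0]=12 > arr[3]=2
(0, 4): arr[0]=12 > arr[4]=1
(2, 3): arr[2]=4 > arr[3]=2
(2, 4): arr[2]=4 > arr[4]=1
(3, 4): arr[3]=2 > arr[4]=1

Total inversions: 7

The array has 7 inversion(s): (0,1), (0,2), (0,3), (0,4), (2,3), (2,4), (3,4). Each pair (i,j) satisfies i < j and arr[i] > arr[j].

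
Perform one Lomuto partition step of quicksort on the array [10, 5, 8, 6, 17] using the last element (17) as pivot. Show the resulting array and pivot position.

Lomuto partition with pivot = 17:

Initial array: [10, 5, 8, 6, 17]

arr[0]=10 <= 17: swap with position 0, array becomes [10, 5, 8, 6, 17]
arr[1]=5 <= 17: swap with position 1, array becomes [10, 5, 8, 6, 17]
arr[2]=8 <= 17: swap with position 2, array becomes [10, 5, 8, 6, 17]
arr[3]=6 <= 17: swap with position 3, array becomes [10, 5, 8, 6, 17]

Place pivot at position 4: [10, 5, 8, 6, 17]
Pivot position: 4

After partitioning with pivot 17, the array becomes [10, 5, 8, 6, 17]. The pivot is placed at index 4. All elements to the left of the pivot are <= 17, and all elements to the right are > 17.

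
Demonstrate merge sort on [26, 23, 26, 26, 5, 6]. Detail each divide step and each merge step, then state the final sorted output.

Merge sort trace:

Split: [26, 23, 26, 26, 5, 6] -> [26, 23, 26] and [26, 5, 6]
  Split: [26, 23, 26] -> [26] and [23, 26]
    Split: [23, 26] -> [23] and [26]
    Merge: [23] + [26] -> [23, 26]
  Merge: [26] + [23, 26] -> [23, 26, 26]
  Split: [26, 5, 6] -> [26] and [5, 6]
    Split: [5, 6] -> [5] and [6]
    Merge: [5] + [6] -> [5, 6]
  Merge: [26] + [5, 6] -> [5, 6, 26]
Merge: [23, 26, 26] + [5, 6, 26] -> [5, 6, 23, 26, 26, 26]

Final sorted array: [5, 6, 23, 26, 26, 26]

The merge sort proceeds by recursively splitting the array and merging sorted halves.
After all merges, the sorted array is [5, 6, 23, 26, 26, 26].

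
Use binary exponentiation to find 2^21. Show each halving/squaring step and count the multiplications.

Computing 2^21 by squaring (build up from 2^1; each line after the first costs one multiplication):

2^1 = 2
2^2 = (2^1)^2 = 2^2 = 4
2^4 = (2^2)^2 = 4^2 = 16
2^5 = 2 * 2^4 = 2 * 16 = 32
2^10 = (2^5)^2 = 32^2 = 1024
2^20 = (2^10)^2 = 1024^2 = 1048576
2^21 = 2 * 2^20 = 2 * 1048576 = 2097152

Result: 2097152
Multiplications needed: 6 (6 lines after 2^1)

2^21 = 2097152. Using exponentiation by squaring, this requires 6 multiplications. The key idea: if the exponent is even, square the half-power; if odd, multiply by the base once.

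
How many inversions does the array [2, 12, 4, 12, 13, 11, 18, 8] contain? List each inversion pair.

Finding inversions in [2, 12, 4, 12, 13, 11, 18, 8]:

(1, 2): arr[1]=12 > arr[2]=4
(1, 5): arr[1]=12 > arr[5]=11
(1, 7): arr[1]=12 > arr[7]=8
(3, 5): arr[3]=12 > arr[5]=11
(3, 7): arr[3]=12 > arr[7]=8
(4, 5): arr[4]=13 > arr[5]=11
(4, 7): arr[4]=13 > arr[7]=8
(5, 7): arr[5]=11 > arr[7]=8
(6, 7): arr[6]=18 > arr[7]=8

Total inversions: 9

The array has 9 inversion(s): (1,2), (1,5), (1,7), (3,5), (3,7), (4,5), (4,7), (5,7), (6,7). Each pair (i,j) satisfies i < j and arr[i] > arr[j].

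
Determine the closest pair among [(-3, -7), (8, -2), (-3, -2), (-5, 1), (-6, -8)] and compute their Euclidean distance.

Computing all pairwise distances among 5 points:

d((-3, -7), (8, -2)) = 12.083
d((-3, -7), (-3, -2)) = 5.0
d((-3, -7), (-5, 1)) = 8.2462
d((-3, -7), (-6, -8)) = 3.1623 <-- minimum
d((8, -2), (-3, -2)) = 11.0
d((8, -2), (-5, 1)) = 13.3417
d((8, -2), (-6, -8)) = 15.2315
d((-3, -2), (-5, 1)) = 3.6056
d((-3, -2), (-6, -8)) = 6.7082
d((-5, 1), (-6, -8)) = 9.0554

Closest pair: (-3, -7) and (-6, -8) with distance 3.1623

The closest pair is (-3, -7) and (-6, -8) with Euclidean distance 3.1623. For 5 points, brute-force pairwise comparison is shown above. For large n, the divide-and-conquer algorithm (sort by x, recurse on halves, check the dividing strip) achieves O(n log n).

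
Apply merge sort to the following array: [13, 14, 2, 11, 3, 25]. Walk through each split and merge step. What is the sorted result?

Merge sort trace:

Split: [13, 14, 2, 11, 3, 25] -> [13, 14, 2] and [11, 3, 25]
  Split: [13, 14, 2] -> [13] and [14, 2]
    Split: [14, 2] -> [14] and [2]
    Merge: [14] + [2] -> [2, 14]
  Merge: [13] + [2, 14] -> [2, 13, 14]
  Split: [11, 3, 25] -> [11] and [3, 25]
    Split: [3, 25] -> [3] and [25]
    Merge: [3] + [25] -> [3, 25]
  Merge: [11] + [3, 25] -> [3, 11, 25]
Merge: [2, 13, 14] + [3, 11, 25] -> [2, 3, 11, 13, 14, 25]

Final sorted array: [2, 3, 11, 13, 14, 25]

The merge sort proceeds by recursively splitting the array and merging sorted halves.
After all merges, the sorted array is [2, 3, 11, 13, 14, 25].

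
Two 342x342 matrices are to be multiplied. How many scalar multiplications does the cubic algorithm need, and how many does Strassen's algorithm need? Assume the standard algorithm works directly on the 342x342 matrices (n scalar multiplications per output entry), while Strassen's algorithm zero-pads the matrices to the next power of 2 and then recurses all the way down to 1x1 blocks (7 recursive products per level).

Matrix multiplication for 342x342 matrices:

Strassen's algorithm requires power-of-2 dimensions. Pad 342x342 to 512x512 (next power of 2).

Standard algorithm: 342^3 = 40001688 multiplications
Strassen's algorithm: 7^(log2(512)) = 7^9 = 40353607 multiplications
Difference: 40001688 - 40353607 = -351919 (Strassen uses MORE here due to padding overhead — for small or just-over-power-of-2 n, padding can outweigh the per-level savings)

Standard: 40001688 multiplications (342^3). Strassen: 40353607 multiplications (7^9, after padding to 512x512). Strassen reduces 8 recursive multiplications to 7 at each level.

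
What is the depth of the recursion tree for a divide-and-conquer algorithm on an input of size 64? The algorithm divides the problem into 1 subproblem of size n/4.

For divide and conquer with division factor 4:

Problem sizes at each level:
Level 0: 64
Level 1: 16
Level 2: 4
Level 3: 1

The root is level 0 and the size-1 base case is level 3 (the tree spans levels 0 through 3, i.e. 4 levels counting the root), so the depth is the number of divisions: log_4(64) = 3

The recursion tree depth is log_4(64) = 3. At each level, the problem size is divided by 4, so it takes 3 divisions to reduce to a base case of size 1. The algorithm makes 1 recursive call at each level.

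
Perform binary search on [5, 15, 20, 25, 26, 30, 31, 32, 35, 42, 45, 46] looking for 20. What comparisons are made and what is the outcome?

Binary search for 20 in [5, 15, 20, 25, 26, 30, 31, 32, 35, 42, 45, 46]:

lo=0, hi=11, mid=5, arr[mid]=30 -> 30 > 20, search left half
lo=0, hi=4, mid=2, arr[mid]=20 -> Found target at index 2!

Binary search finds 20 at index 2 after 2 comparisons. The search repeatedly halves the search space by comparing with the middle element.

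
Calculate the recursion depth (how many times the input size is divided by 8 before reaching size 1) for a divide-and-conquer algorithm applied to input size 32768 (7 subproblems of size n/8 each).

For divide and conquer with division factor 8:

Problem sizes at each level:
Level 0: 32768
Level 1: 4096
Level 2: 512
Level 3: 64
Level 4: 8
Level 5: 1

The root is level 0 and the size-1 base case is level 5 (the tree spans levels 0 through 5, i.e. 6 levels counting the root), so the depth is the number of divisions: log_8(32768) = 5

The recursion tree depth is log_8(32768) = 5. At each level, the problem size is divided by 8, so it takes 5 divisions to reduce to a base case of size 1. The algorithm makes 7 recursive calls at each level.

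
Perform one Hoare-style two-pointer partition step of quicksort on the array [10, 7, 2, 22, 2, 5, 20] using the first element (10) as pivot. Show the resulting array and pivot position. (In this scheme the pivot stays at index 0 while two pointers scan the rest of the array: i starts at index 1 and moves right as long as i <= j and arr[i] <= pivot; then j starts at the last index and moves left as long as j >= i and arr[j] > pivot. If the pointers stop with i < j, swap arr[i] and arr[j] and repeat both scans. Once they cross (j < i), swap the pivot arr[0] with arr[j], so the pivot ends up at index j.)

Hoare-style two-pointer partition with pivot = 10:

Initial array: [10, 7, 2, 22, 2, 5, 20]

Pointers start at i = 1, j = 6.
i stops at index 3 (arr[3]=22 > 10), j stops at index 5 (arr[5]=5 <= 10): swap arr[3] and arr[5], array becomes [10, 7, 2, 5, 2, 22, 20]
i ends at 5, j ends at 4: the pointers have crossed (j < i), so scanning stops.

Swap pivot arr[0] with arr[4] to place pivot at position 4: [2, 7, 2, 5, 10, 22, 20]
Pivot position: 4

After partitioning with pivot 10, the array becomes [2, 7, 2, 5, 10, 22, 20]. The pivot is placed at index 4. All elements to the left of the pivot are <= 10, and all elements to the right are > 10.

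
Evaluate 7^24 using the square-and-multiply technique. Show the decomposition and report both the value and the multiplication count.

Computing 7^24 by squaring (build up from 7^1; each line after the first costs one multiplication):

7^1 = 7
7^2 = (7^1)^2 = 7^2 = 49
7^3 = 7 * 7^2 = 7 * 49 = 343
7^6 = (7^3)^2 = 343^2 = 117649
7^12 = (7^6)^2 = 117649^2 = 13841287201
7^24 = (7^12)^2 = 13841287201^2 = 191581231380566414401

Result: 191581231380566414401
Multiplications needed: 5 (5 lines after 7^1)

7^24 = 191581231380566414401. Using exponentiation by squaring, this requires 5 multiplications. The key idea: if the exponent is even, square the half-power; if odd, multiply by the base once.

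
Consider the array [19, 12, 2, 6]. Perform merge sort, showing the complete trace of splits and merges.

Merge sort trace:

Split: [19, 12, 2, 6] -> [19, 12] and [2, 6]
  Split: [19, 12] -> [19] and [12]
  Merge: [19] + [12] -> [12, 19]
  Split: [2, 6] -> [2] and [6]
  Merge: [2] + [6] -> [2, 6]
Merge: [12, 19] + [2, 6] -> [2, 6, 12, 19]

Final sorted array: [2, 6, 12, 19]

The merge sort proceeds by recursively splitting the array and merging sorted halves.
After all merges, the sorted array is [2, 6, 12, 19].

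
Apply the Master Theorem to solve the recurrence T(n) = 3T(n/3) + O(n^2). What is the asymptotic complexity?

Master Theorem for T(n) = 3T(n/3) + O(n^2):

a = 3, b = 3, c = 2
log_b(a) = log_3(3) = 1.0000

Case 3: c = 2 > log_3(3) = 1.0000
T(n) = O(n^2) = O(n^2)

For T(n) = 3T(n/3) + O(n^2): log_3(3) = 1.0000. This is Case 3 of the Master Theorem (c > log_b(a), work dominated by root), giving O(n^2).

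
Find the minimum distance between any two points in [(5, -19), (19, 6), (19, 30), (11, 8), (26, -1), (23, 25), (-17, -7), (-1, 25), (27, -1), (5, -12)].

Computing all pairwise distances among 10 points:

d((5, -19), (19, 6)) = 28.6531
d((5, -19), (19, 30)) = 50.9608
d((5, -19), (11, 8)) = 27.6586
d((5, -19), (26, -1)) = 27.6586
d((5, -19), (23, 25)) = 47.5395
d((5, -19), (-17, -7)) = 25.0599
d((5, -19), (-1, 25)) = 44.4072
d((5, -19), (27, -1)) = 28.4253
d((5, -19), (5, -12)) = 7.0
d((19, 6), (19, 30)) = 24.0
d((19, 6), (11, 8)) = 8.2462
d((19, 6), (26, -1)) = 9.8995
d((19, 6), (23, 25)) = 19.4165
d((19, 6), (-17, -7)) = 38.2753
d((19, 6), (-1, 25)) = 27.5862
d((19, 6), (27, -1)) = 10.6301
d((19, 6), (5, -12)) = 22.8035
d((19, 30), (11, 8)) = 23.4094
d((19, 30), (26, -1)) = 31.7805
d((19, 30), (23, 25)) = 6.4031
d((19, 30), (-17, -7)) = 51.6236
d((19, 30), (-1, 25)) = 20.6155
d((19, 30), (27, -1)) = 32.0156
d((19, 30), (5, -12)) = 44.2719
d((11, 8), (26, -1)) = 17.4929
d((11, 8), (23, 25)) = 20.8087
d((11, 8), (-17, -7)) = 31.7648
d((11, 8), (-1, 25)) = 20.8087
d((11, 8), (27, -1)) = 18.3576
d((11, 8), (5, -12)) = 20.8806
d((26, -1), (23, 25)) = 26.1725
d((26, -1), (-17, -7)) = 43.4166
d((26, -1), (-1, 25)) = 37.4833
d((26, -1), (27, -1)) = 1.0 <-- minimum
d((26, -1), (5, -12)) = 23.7065
d((23, 25), (-17, -7)) = 51.225
d((23, 25), (-1, 25)) = 24.0
d((23, 25), (27, -1)) = 26.3059
d((23, 25), (5, -12)) = 41.1461
d((-17, -7), (-1, 25)) = 35.7771
d((-17, -7), (27, -1)) = 44.4072
d((-17, -7), (5, -12)) = 22.561
d((-1, 25), (27, -1)) = 38.2099
d((-1, 25), (5, -12)) = 37.4833
d((27, -1), (5, -12)) = 24.5967

Closest pair: (26, -1) and (27, -1) with distance 1.0

The closest pair is (26, -1) and (27, -1) with Euclidean distance 1.0. For 10 points, brute-force pairwise comparison is shown above. For large n, the divide-and-conquer algorithm (sort by x, recurse on halves, check the dividing strip) achieves O(n log n).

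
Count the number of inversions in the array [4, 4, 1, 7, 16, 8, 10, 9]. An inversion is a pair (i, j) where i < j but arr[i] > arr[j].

Finding inversions in [4, 4, 1, 7, 16, 8, 10, 9]:

(0, 2): arr[0]=4 > arr[2]=1
(1, 2): arr[1]=4 > arr[2]=1
(4, 5): arr[4]=16 > arr[5]=8
(4, 6): arr[4]=16 > arr[6]=10
(4, 7): arr[4]=16 > arr[7]=9
(6, 7): arr[6]=10 > arr[7]=9

Total inversions: 6

The array has 6 inversion(s): (0,2), (1,2), (4,5), (4,6), (4,7), (6,7). Each pair (i,j) satisfies i < j and arr[i] > arr[j].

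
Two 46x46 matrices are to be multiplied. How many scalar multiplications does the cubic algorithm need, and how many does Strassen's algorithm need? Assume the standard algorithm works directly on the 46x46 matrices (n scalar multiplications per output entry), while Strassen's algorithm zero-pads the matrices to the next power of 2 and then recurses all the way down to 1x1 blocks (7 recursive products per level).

Matrix multiplication for 46x46 matrices:

Strassen's algorithm requires power-of-2 dimensions. Pad 46x46 to 64x64 (next power of 2).

Standard algorithm: 46^3 = 97336 multiplications
Strassen's algorithm: 7^(log2(64)) = 7^6 = 117649 multiplications
Difference: 97336 - 117649 = -20313 (Strassen uses MORE here due to padding overhead — for small or just-over-power-of-2 n, padding can outweigh the per-level savings)

Standard: 97336 multiplications (46^3). Strassen: 117649 multiplications (7^6, after padding to 64x64). Strassen reduces 8 recursive multiplications to 7 at each level.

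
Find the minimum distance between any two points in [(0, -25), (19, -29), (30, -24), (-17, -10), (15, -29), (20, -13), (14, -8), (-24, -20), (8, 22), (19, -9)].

Computing all pairwise distances among 10 points:

d((0, -25), (19, -29)) = 19.4165
d((0, -25), (30, -24)) = 30.0167
d((0, -25), (-17, -10)) = 22.6716
d((0, -25), (15, -29)) = 15.5242
d((0, -25), (20, -13)) = 23.3238
d((0, -25), (14, -8)) = 22.0227
d((0, -25), (-24, -20)) = 24.5153
d((0, -25), (8, 22)) = 47.676
d((0, -25), (19, -9)) = 24.8395
d((19, -29), (30, -24)) = 12.083
d((19, -29), (-17, -10)) = 40.7063
d((19, -29), (15, -29)) = 4.0 <-- minimum
d((19, -29), (20, -13)) = 16.0312
d((19, -29), (14, -8)) = 21.587
d((19, -29), (-24, -20)) = 43.9318
d((19, -29), (8, 22)) = 52.1728
d((19, -29), (19, -9)) = 20.0
d((30, -24), (-17, -10)) = 49.0408
d((30, -24), (15, -29)) = 15.8114
d((30, -24), (20, -13)) = 14.8661
d((30, -24), (14, -8)) = 22.6274
d((30, -24), (-24, -20)) = 54.1479
d((30, -24), (8, 22)) = 50.9902
d((30, -24), (19, -9)) = 18.6011
d((-17, -10), (15, -29)) = 37.2156
d((-17, -10), (20, -13)) = 37.1214
d((-17, -10), (14, -8)) = 31.0644
d((-17, -10), (-24, -20)) = 12.2066
d((-17, -10), (8, 22)) = 40.6079
d((-17, -10), (19, -9)) = 36.0139
d((15, -29), (20, -13)) = 16.7631
d((15, -29), (14, -8)) = 21.0238
d((15, -29), (-24, -20)) = 40.025
d((15, -29), (8, 22)) = 51.4782
d((15, -29), (19, -9)) = 20.3961
d((20, -13), (14, -8)) = 7.8102
d((20, -13), (-24, -20)) = 44.5533
d((20, -13), (8, 22)) = 37.0
d((20, -13), (19, -9)) = 4.1231
d((14, -8), (-24, -20)) = 39.8497
d((14, -8), (8, 22)) = 30.5941
d((14, -8), (19, -9)) = 5.099
d((-24, -20), (8, 22)) = 52.8015
d((-24, -20), (19, -9)) = 44.3847
d((8, 22), (19, -9)) = 32.8938

Closest pair: (19, -29) and (15, -29) with distance 4.0

The closest pair is (19, -29) and (15, -29) with Euclidean distance 4.0. For 10 points, brute-force pairwise comparison is shown above. For large n, the divide-and-conquer algorithm (sort by x, recurse on halves, check the dividing strip) achieves O(n log n).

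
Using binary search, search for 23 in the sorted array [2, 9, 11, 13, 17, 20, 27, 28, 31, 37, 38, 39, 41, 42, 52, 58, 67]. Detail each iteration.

Binary search for 23 in [2, 9, 11, 13, 17, 20, 27, 28, 31, 37, 38, 39, 41, 42, 52, 58, 67]:

lo=0, hi=16, mid=8, arr[mid]=31 -> 31 > 23, search left half
lo=0, hi=7, mid=3, arr[mid]=13 -> 13 < 23, search right half
lo=4, hi=7, mid=5, arr[mid]=20 -> 20 < 23, search right half
lo=6, hi=7, mid=6, arr[mid]=27 -> 27 > 23, search left half
lo=6 > hi=5, target 23 not found

Binary search determines that 23 is not in the array after 4 comparisons. The search space was exhausted without finding the target.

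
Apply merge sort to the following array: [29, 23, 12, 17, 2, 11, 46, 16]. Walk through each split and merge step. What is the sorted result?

Merge sort trace:

Split: [29, 23, 12, 17, 2, 11, 46, 16] -> [29, 23, 12, 17] and [2, 11, 46, 16]
  Split: [29, 23, 12, 17] -> [29, 23] and [12, 17]
    Split: [29, 23] -> [29] and [23]
    Merge: [29] + [23] -> [23, 29]
    Split: [12, 17] -> [12] and [17]
    Merge: [12] + [17] -> [12, 17]
  Merge: [23, 29] + [12, 17] -> [12, 17, 23, 29]
  Split: [2, 11, 46, 16] -> [2, 11] and [46, 16]
    Split: [2, 11] -> [2] and [11]
    Merge: [2] + [11] -> [2, 11]
    Split: [46, 16] -> [46] and [16]
    Merge: [46] + [16] -> [16, 46]
  Merge: [2, 11] + [16, 46] -> [2, 11, 16, 46]
Merge: [12, 17, 23, 29] + [2, 11, 16, 46] -> [2, 11, 12, 16, 17, 23, 29, 46]

Final sorted array: [2, 11, 12, 16, 17, 23, 29, 46]

The merge sort proceeds by recursively splitting the array and merging sorted halves.
After all merges, the sorted array is [2, 11, 12, 16, 17, 23, 29, 46].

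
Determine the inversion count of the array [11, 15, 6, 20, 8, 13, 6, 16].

Finding inversions in [11, 15, 6, 20, 8, 13, 6, 16]:

(0, 2): arr[0]=11 > arr[2]=6
(0, 4): arr[0]=11 > arr[4]=8
(0, 6): arr[0]=11 > arr[6]=6
(1, 2): arr[1]=15 > arr[2]=6
(1, 4): arr[1]=15 > arr[4]=8
(1, 5): arr[1]=15 > arr[5]=13
(1, 6): arr[1]=15 > arr[6]=6
(3, 4): arr[3]=20 > arr[4]=8
(3, 5): arr[3]=20 > arr[5]=13
(3, 6): arr[3]=20 > arr[6]=6
(3, 7): arr[3]=20 > arr[7]=16
(4, 6): arr[4]=8 > arr[6]=6
(5, 6): arr[5]=13 > arr[6]=6

Total inversions: 13

The array has 13 inversion(s): (0,2), (0,4), (0,6), (1,2), (1,4), (1,5), (1,6), (3,4), (3,5), (3,6), (3,7), (4,6), (5,6). Each pair (i,j) satisfies i < j and arr[i] > arr[j].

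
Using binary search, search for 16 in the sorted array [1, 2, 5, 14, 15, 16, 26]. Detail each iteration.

Binary search for 16 in [1, 2, 5, 14, 15, 16, 26]:

lo=0, hi=6, mid=3, arr[mid]=14 -> 14 < 16, search right half
lo=4, hi=6, mid=5, arr[mid]=16 -> Found target at index 5!

Binary search finds 16 at index 5 after 2 comparisons. The search repeatedly halves the search space by comparing with the middle element.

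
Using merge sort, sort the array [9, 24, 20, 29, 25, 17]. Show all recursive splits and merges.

Merge sort trace:

Split: [9, 24, 20, 29, 25, 17] -> [9, 24, 20] and [29, 25, 17]
  Split: [9, 24, 20] -> [9] and [24, 20]
    Split: [24, 20] -> [24] and [20]
    Merge: [24] + [20] -> [20, 24]
  Merge: [9] + [20, 24] -> [9, 20, 24]
  Split: [29, 25, 17] -> [29] and [25, 17]
    Split: [25, 17] -> [25] and [17]
    Merge: [25] + [17] -> [17, 25]
  Merge: [29] + [17, 25] -> [17, 25, 29]
Merge: [9, 20, 24] + [17, 25, 29] -> [9, 17, 20, 24, 25, 29]

Final sorted array: [9, 17, 20, 24, 25, 29]

The merge sort proceeds by recursively splitting the array and merging sorted halves.
After all merges, the sorted array is [9, 17, 20, 24, 25, 29].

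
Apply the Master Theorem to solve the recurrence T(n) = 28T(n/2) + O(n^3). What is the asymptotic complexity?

Master Theorem for T(n) = 28T(n/2) + O(n^3):

a = 28, b = 2, c = 3
log_b(a) = log_2(28) = 4.8074

Case 1: c = 3 < log_2(28) = 4.8074
T(n) = O(n^(log_2 28))

For T(n) = 28T(n/2) + O(n^3): log_2(28) = 4.8074. This is Case 1 of the Master Theorem (c < log_b(a), work dominated by leaves), giving O(n^(log_2 28)).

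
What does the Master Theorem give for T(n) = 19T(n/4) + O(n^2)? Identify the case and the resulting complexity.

Master Theorem for T(n) = 19T(n/4) + O(n^2):

a = 19, b = 4, c = 2
log_b(a) = log_4(19) = 2.1240

Case 1: c = 2 < log_4(19) = 2.1240
T(n) = O(n^(log_4 19))

For T(n) = 19T(n/4) + O(n^2): log_4(19) = 2.1240. This is Case 1 of the Master Theorem (c < log_b(a), work dominated by leaves), giving O(n^(log_4 19)).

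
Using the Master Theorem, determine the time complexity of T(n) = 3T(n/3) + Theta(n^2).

Master Theorem for T(n) = 3T(n/3) + O(n^2):

a = 3, b = 3, c = 2
log_b(a) = log_3(3) = 1.0000

Case 3: c = 2 > log_3(3) = 1.0000
T(n) = O(n^2) = O(n^2)

For T(n) = 3T(n/3) + O(n^2): log_3(3) = 1.0000. This is Case 3 of the Master Theorem (c > log_b(a), work dominated by root), giving O(n^2).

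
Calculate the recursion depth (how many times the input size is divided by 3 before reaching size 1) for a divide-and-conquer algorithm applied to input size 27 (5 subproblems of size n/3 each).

For divide and conquer with division factor 3:

Problem sizes at each level:
Level 0: 27
Level 1: 9
Level 2: 3
Level 3: 1

The root is level 0 and the size-1 base case is level 3 (the tree spans levels 0 through 3, i.e. 4 levels counting the root), so the depth is the number of divisions: log_3(27) = 3

The recursion tree depth is log_3(27) = 3. At each level, the problem size is divided by 3, so it takes 3 divisions to reduce to a base case of size 1. The algorithm makes 5 recursive calls at each level.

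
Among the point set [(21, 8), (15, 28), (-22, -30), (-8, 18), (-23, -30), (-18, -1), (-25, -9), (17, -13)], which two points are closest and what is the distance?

Computing all pairwise distances among 8 points:

d((21, 8), (15, 28)) = 20.8806
d((21, 8), (-22, -30)) = 57.3847
d((21, 8), (-8, 18)) = 30.6757
d((21, 8), (-23, -30)) = 58.1378
d((21, 8), (-18, -1)) = 40.025
d((21, 8), (-25, -9)) = 49.0408
d((21, 8), (17, -13)) = 21.3776
d((15, 28), (-22, -30)) = 68.7968
d((15, 28), (-8, 18)) = 25.0799
d((15, 28), (-23, -30)) = 69.3397
d((15, 28), (-18, -1)) = 43.9318
d((15, 28), (-25, -9)) = 54.4885
d((15, 28), (17, -13)) = 41.0488
d((-22, -30), (-8, 18)) = 50.0
d((-22, -30), (-23, -30)) = 1.0 <-- minimum
d((-22, -30), (-18, -1)) = 29.2746
d((-22, -30), (-25, -9)) = 21.2132
d((-22, -30), (17, -13)) = 42.5441
d((-8, 18), (-23, -30)) = 50.2892
d((-8, 18), (-18, -1)) = 21.4709
d((-8, 18), (-25, -9)) = 31.9061
d((-8, 18), (17, -13)) = 39.8246
d((-23, -30), (-18, -1)) = 29.4279
d((-23, -30), (-25, -9)) = 21.095
d((-23, -30), (17, -13)) = 43.4626
d((-18, -1), (-25, -9)) = 10.6301
d((-18, -1), (17, -13)) = 37.0
d((-25, -9), (17, -13)) = 42.19

Closest pair: (-22, -30) and (-23, -30) with distance 1.0

The closest pair is (-22, -30) and (-23, -30) with Euclidean distance 1.0. For 8 points, brute-force pairwise comparison is shown above. For large n, the divide-and-conquer algorithm (sort by x, recurse on halves, check the dividing strip) achieves O(n log n).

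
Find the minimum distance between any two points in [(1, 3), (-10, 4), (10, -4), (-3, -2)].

Computing all pairwise distances among 4 points:

d((1, 3), (-10, 4)) = 11.0454
d((1, 3), (10, -4)) = 11.4018
d((1, 3), (-3, -2)) = 6.4031 <-- minimum
d((-10, 4), (10, -4)) = 21.5407
d((-10, 4), (-3, -2)) = 9.2195
d((10, -4), (-3, -2)) = 13.1529

Closest pair: (1, 3) and (-3, -2) with distance 6.4031

The closest pair is (1, 3) and (-3, -2) with Euclidean distance 6.4031. For 4 points, brute-force pairwise comparison is shown above. For large n, the divide-and-conquer algorithm (sort by x, recurse on halves, check the dividing strip) achieves O(n log n).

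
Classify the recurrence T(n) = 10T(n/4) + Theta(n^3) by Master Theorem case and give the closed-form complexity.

Master Theorem for T(n) = 10T(n/4) + O(n^3):

a = 10, b = 4, c = 3
log_b(a) = log_4(10) = 1.6610

Case 3: c = 3 > log_4(10) = 1.6610
T(n) = O(n^3) = O(n^3)

For T(n) = 10T(n/4) + O(n^3): log_4(10) = 1.6610. This is Case 3 of the Master Theorem (c > log_b(a), work dominated by root), giving O(n^3).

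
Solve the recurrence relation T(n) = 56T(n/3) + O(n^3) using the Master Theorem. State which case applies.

Master Theorem for T(n) = 56T(n/3) + O(n^3):

a = 56, b = 3, c = 3
log_b(a) = log_3(56) = 3.6640

Case 1: c = 3 < log_3(56) = 3.6640
T(n) = O(n^(log_3 56))

For T(n) = 56T(n/3) + O(n^3): log_3(56) = 3.6640. This is Case 1 of the Master Theorem (c < log_b(a), work dominated by leaves), giving O(n^(log_3 56)).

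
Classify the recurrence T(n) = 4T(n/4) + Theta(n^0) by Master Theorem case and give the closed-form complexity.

Master Theorem for T(n) = 4T(n/4) + O(n^0):

a = 4, b = 4, c = 0
log_b(a) = log_4(4) = 1.0000

Case 1: c = 0 < log_4(4) = 1.0000
T(n) = O(n^(log_4 4)) = O(n)

For T(n) = 4T(n/4) + O(n^0): log_4(4) = 1.0000. This is Case 1 of the Master Theorem (c < log_b(a), work dominated by leaves), giving O(n).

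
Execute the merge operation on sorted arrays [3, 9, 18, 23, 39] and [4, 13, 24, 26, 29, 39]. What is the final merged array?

Merging process:

Compare 3 vs 4: take 3 from left. Merged: [3]
Compare 9 vs 4: take 4 from right. Merged: [3, 4]
Compare 9 vs 13: take 9 from left. Merged: [3, 4, 9]
Compare 18 vs 13: take 13 from right. Merged: [3, 4, 9, 13]
Compare 18 vs 24: take 18 from left. Merged: [3, 4, 9, 13, 18]
Compare 23 vs 24: take 23 from left. Merged: [3, 4, 9, 13, 18, 23]
Compare 39 vs 24: take 24 from right. Merged: [3, 4, 9, 13, 18, 23, 24]
Compare 39 vs 26: take 26 from right. Merged: [3, 4, 9, 13, 18, 23, 24, 26]
Compare 39 vs 29: take 29 from right. Merged: [3, 4, 9, 13, 18, 23, 24, 26, 29]
Compare 39 vs 39: take 39 from left. Merged: [3, 4, 9, 13, 18, 23, 24, 26, 29, 39]
Append remaining from right: [39]. Merged: [3, 4, 9, 13, 18, 23, 24, 26, 29, 39, 39]

Final merged array: [3, 4, 9, 13, 18, 23, 24, 26, 29, 39, 39]
Total comparisons: 10

The merged array is [3, 4, 9, 13, 18, 23, 24, 26, 29, 39, 39], requiring 10 comparisons. The merge step runs in O(n) time where n is the total number of elements.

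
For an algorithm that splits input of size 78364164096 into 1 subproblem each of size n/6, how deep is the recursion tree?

For divide and conquer with division factor 6:

Problem sizes at each level:
Level 0: 78364164096
Level 1: 13060694016
Level 2: 2176782336
Level 3: 362797056
Level 4: 60466176
Level 5: 10077696
Level 6: 1679616
Level 7: 279936
Level 8: 46656
Level 9: 7776
Level 10: 1296
Level 11: 216
Level 12: 36
Level 13: 6
Level 14: 1

The root is level 0 and the size-1 base case is level 14 (the tree spans levels 0 through 14, i.e. 15 levels counting the root), so the depth is the number of divisions: log_6(78364164096) = 14

The recursion tree depth is log_6(78364164096) = 14. At each level, the problem size is divided by 6, so it takes 14 divisions to reduce to a base case of size 1. The algorithm makes 1 recursive call at each level.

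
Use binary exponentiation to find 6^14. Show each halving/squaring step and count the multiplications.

Computing 6^14 by squaring (build up from 6^1; each line after the first costs one multiplication):

6^1 = 6
6^2 = (6^1)^2 = 6^2 = 36
6^3 = 6 * 6^2 = 6 * 36 = 216
6^6 = (6^3)^2 = 216^2 = 46656
6^7 = 6 * 6^6 = 6 * 46656 = 279936
6^14 = (6^7)^2 = 279936^2 = 78364164096

Result: 78364164096
Multiplications needed: 5 (5 lines after 6^1)

6^14 = 78364164096. Using exponentiation by squaring, this requires 5 multiplications. The key idea: if the exponent is even, square the half-power; if odd, multiply by the base once.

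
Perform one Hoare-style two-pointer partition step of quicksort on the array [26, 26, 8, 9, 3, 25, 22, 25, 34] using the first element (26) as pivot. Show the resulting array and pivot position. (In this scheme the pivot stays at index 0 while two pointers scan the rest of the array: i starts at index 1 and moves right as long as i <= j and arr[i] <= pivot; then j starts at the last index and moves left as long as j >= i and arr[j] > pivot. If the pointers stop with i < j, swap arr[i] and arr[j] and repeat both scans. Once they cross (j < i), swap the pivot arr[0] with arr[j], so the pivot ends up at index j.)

Hoare-style two-pointer partition with pivot = 26:

Initial array: [26, 26, 8, 9, 3, 25, 22, 25, 34]

Pointers start at i = 1, j = 8.
i ends at 8, j ends at 7: the pointers have crossed (j < i), so scanning stops.

Swap pivot arr[0] with arr[7] to place pivot at position 7: [25, 26, 8, 9, 3, 25, 22, 26, 34]
Pivot position: 7

After partitioning with pivot 26, the array becomes [25, 26, 8, 9, 3, 25, 22, 26, 34]. The pivot is placed at index 7. All elements to the left of the pivot are <= 26, and all elements to the right are > 26.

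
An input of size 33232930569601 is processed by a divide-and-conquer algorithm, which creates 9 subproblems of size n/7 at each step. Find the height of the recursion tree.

For divide and conquer with division factor 7:

Problem sizes at each level:
Level 0: 33232930569601
Level 1: 4747561509943
Level 2: 678223072849
Level 3: 96889010407
Level 4: 13841287201
Level 5: 1977326743
Level 6: 282475249
Level 7: 40353607
Level 8: 5764801
Level 9: 823543
Level 10: 117649
Level 11: 16807
Level 12: 2401
Level 13: 343
Level 14: 49
Level 15: 7
Level 16: 1

The root is level 0 and the size-1 base case is level 16 (the tree spans levels 0 through 16, i.e. 17 levels counting the root), so the depth is the number of divisions: log_7(33232930569601) = 16

The recursion tree depth is log_7(33232930569601) = 16. At each level, the problem size is divided by 7, so it takes 16 divisions to reduce to a base case of size 1. The algorithm makes 9 recursive calls at each level.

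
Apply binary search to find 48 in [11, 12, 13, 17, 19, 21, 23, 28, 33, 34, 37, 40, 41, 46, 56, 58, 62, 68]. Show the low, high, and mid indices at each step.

Binary search for 48 in [11, 12, 13, 17, 19, 21, 23, 28, 33, 34, 37, 40, 41, 46, 56, 58, 62, 68]:

lo=0, hi=17, mid=8, arr[mid]=33 -> 33 < 48, search right half
lo=9, hi=17, mid=13, arr[mid]=46 -> 46 < 48, search right half
lo=14, hi=17, mid=15, arr[mid]=58 -> 58 > 48, search left half
lo=14, hi=14, mid=14, arr[mid]=56 -> 56 > 48, search left half
lo=14 > hi=13, target 48 not found

Binary search determines that 48 is not in the array after 4 comparisons. The search space was exhausted without finding the target.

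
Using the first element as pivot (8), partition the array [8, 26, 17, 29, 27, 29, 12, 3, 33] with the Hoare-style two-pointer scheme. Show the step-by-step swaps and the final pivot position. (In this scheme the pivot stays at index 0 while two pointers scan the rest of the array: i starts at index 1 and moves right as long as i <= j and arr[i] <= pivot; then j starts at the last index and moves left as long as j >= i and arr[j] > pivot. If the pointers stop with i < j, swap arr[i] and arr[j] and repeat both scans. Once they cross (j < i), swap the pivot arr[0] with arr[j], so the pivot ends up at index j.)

Hoare-style two-pointer partition with pivot = 8:

Initial array: [8, 26, 17, 29, 27, 29, 12, 3, 33]

Pointers start at i = 1, j = 8.
i stops at index 1 (arr[1]=26 > 8), j stops at index 7 (arr[7]=3 <= 8): swap arr[1] and arr[7], array becomes [8, 3, 17, 29, 27, 29, 12, 26, 33]
i ends at 2, j ends at 1: the pointers have crossed (j < i), so scanning stops.

Swap pivot arr[0] with arr[1] to place pivot at position 1: [3, 8, 17, 29, 27, 29, 12, 26, 33]
Pivot position: 1

After partitioning with pivot 8, the array becomes [3, 8, 17, 29, 27, 29, 12, 26, 33]. The pivot is placed at index 1. All elements to the left of the pivot are <= 8, and all elements to the right are > 8.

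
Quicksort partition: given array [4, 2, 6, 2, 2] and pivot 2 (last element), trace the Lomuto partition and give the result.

Lomuto partition with pivot = 2:

Initial array: [4, 2, 6, 2, 2]

arr[0]=4 > 2: no swap
arr[1]=2 <= 2: swap with position 0, array becomes [2, 4, 6, 2, 2]
arr[2]=6 > 2: no swap
arr[3]=2 <= 2: swap with position 1, array becomes [2, 2, 6, 4, 2]

Place pivot at position 2: [2, 2, 2, 4, 6]
Pivot position: 2

After partitioning with pivot 2, the array becomes [2, 2, 2, 4, 6]. The pivot is placed at index 2. All elements to the left of the pivot are <= 2, and all elements to the right are > 2.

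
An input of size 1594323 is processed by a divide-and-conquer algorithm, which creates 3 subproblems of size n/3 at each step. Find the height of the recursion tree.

For divide and conquer with division factor 3:

Problem sizes at each level:
Level 0: 1594323
Level 1: 531441
Level 2: 177147
Level 3: 59049
Level 4: 19683
Level 5: 6561
Level 6: 2187
Level 7: 729
Level 8: 243
Level 9: 81
Level 10: 27
Level 11: 9
Level 12: 3
Level 13: 1

The root is level 0 and the size-1 base case is level 13 (the tree spans levels 0 through 13, i.e. 14 levels counting the root), so the depth is the number of divisions: log_3(1594323) = 13

The recursion tree depth is log_3(1594323) = 13. At each level, the problem size is divided by 3, so it takes 13 divisions to reduce to a base case of size 1. The algorithm makes 3 recursive calls at each level.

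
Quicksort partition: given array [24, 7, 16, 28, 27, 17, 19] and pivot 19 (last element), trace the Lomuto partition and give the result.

Lomuto partition with pivot = 19:

Initial array: [24, 7, 16, 28, 27, 17, 19]

arr[0]=24 > 19: no swap
arr[1]=7 <= 19: swap with position 0, array becomes [7, 24, 16, 28, 27, 17, 19]
arr[2]=16 <= 19: swap with position 1, array becomes [7, 16, 24, 28, 27, 17, 19]
arr[3]=28 > 19: no swap
arr[4]=27 > 19: no swap
arr[5]=17 <= 19: swap with position 2, array becomes [7, 16, 17, 28, 27, 24, 19]

Place pivot at position 3: [7, 16, 17, 19, 27, 24, 28]
Pivot position: 3

After partitioning with pivot 19, the array becomes [7, 16, 17, 19, 27, 24, 28]. The pivot is placed at index 3. All elements to the left of the pivot are <= 19, and all elements to the right are > 19.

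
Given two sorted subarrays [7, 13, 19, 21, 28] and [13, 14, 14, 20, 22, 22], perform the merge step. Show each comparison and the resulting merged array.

Merging process:

Compare 7 vs 13: take 7 from left. Merged: [7]
Compare 13 vs 13: take 13 from left. Merged: [7, 13]
Compare 19 vs 13: take 13 from right. Merged: [7, 13, 13]
Compare 19 vs 14: take 14 from right. Merged: [7, 13, 13, 14]
Compare 19 vs 14: take 14 from right. Merged: [7, 13, 13, 14, 14]
Compare 19 vs 20: take 19 from left. Merged: [7, 13, 13, 14, 14, 19]
Compare 21 vs 20: take 20 from right. Merged: [7, 13, 13, 14, 14, 19, 20]
Compare 21 vs 22: take 21 from left. Merged: [7, 13, 13, 14, 14, 19, 20, 21]
Compare 28 vs 22: take 22 from right. Merged: [7, 13, 13, 14, 14, 19, 20, 21, 22]
Compare 28 vs 22: take 22 from right. Merged: [7, 13, 13, 14, 14, 19, 20, 21, 22, 22]
Append remaining from left: [28]. Merged: [7, 13, 13, 14, 14, 19, 20, 21, 22, 22, 28]

Final merged array: [7, 13, 13, 14, 14, 19, 20, 21, 22, 22, 28]
Total comparisons: 10

The merged array is [7, 13, 13, 14, 14, 19, 20, 21, 22, 22, 28], requiring 10 comparisons. The merge step runs in O(n) time where n is the total number of elements.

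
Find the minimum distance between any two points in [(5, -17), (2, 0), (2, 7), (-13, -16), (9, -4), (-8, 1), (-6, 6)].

Computing all pairwise distances among 7 points:

d((5, -17), (2, 0)) = 17.2627
d((5, -17), (2, 7)) = 24.1868
d((5, -17), (-13, -16)) = 18.0278
d((5, -17), (9, -4)) = 13.6015
d((5, -17), (-8, 1)) = 22.2036
d((5, -17), (-6, 6)) = 25.4951
d((2, 0), (2, 7)) = 7.0
d((2, 0), (-13, -16)) = 21.9317
d((2, 0), (9, -4)) = 8.0623
d((2, 0), (-8, 1)) = 10.0499
d((2, 0), (-6, 6)) = 10.0
d((2, 7), (-13, -16)) = 27.4591
d((2, 7), (9, -4)) = 13.0384
d((2, 7), (-8, 1)) = 11.6619
d((2, 7), (-6, 6)) = 8.0623
d((-13, -16), (9, -4)) = 25.0599
d((-13, -16), (-8, 1)) = 17.72
d((-13, -16), (-6, 6)) = 23.0868
d((9, -4), (-8, 1)) = 17.72
d((9, -4), (-6, 6)) = 18.0278
d((-8, 1), (-6, 6)) = 5.3852 <-- minimum

Closest pair: (-8, 1) and (-6, 6) with distance 5.3852

The closest pair is (-8, 1) and (-6, 6) with Euclidean distance 5.3852. For 7 points, brute-force pairwise comparison is shown above. For large n, the divide-and-conquer algorithm (sort by x, recurse on halves, check the dividing strip) achieves O(n log n).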